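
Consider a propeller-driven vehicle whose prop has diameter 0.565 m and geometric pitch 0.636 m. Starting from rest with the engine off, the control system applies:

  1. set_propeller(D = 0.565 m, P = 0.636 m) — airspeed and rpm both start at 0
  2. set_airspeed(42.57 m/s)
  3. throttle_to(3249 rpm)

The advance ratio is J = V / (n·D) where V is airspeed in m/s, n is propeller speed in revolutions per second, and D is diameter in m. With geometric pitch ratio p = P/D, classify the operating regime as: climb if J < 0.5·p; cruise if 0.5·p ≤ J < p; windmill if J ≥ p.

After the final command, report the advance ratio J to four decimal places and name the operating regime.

J = 1.3914, regime = windmill

set_propeller: D = 0.565 m, P = 0.636 m (p = P/D = 1.125664); state ← (V=0, rpm=0)
set_airspeed(42.57): V ← 42.57 m/s
throttle_to(3249): rpm ← 3249
final state: V = 42.57 m/s, rpm = 3249 → n = rpm/60 = 54.150000 rev/s
J = V / (n·D) = 42.57 / (54.150000 × 0.565) = 1.391415
regime bands: climb J<0.5628 | cruise [0.5628, 1.1257) | windmill J≥1.1257
J = 1.3914 → windmill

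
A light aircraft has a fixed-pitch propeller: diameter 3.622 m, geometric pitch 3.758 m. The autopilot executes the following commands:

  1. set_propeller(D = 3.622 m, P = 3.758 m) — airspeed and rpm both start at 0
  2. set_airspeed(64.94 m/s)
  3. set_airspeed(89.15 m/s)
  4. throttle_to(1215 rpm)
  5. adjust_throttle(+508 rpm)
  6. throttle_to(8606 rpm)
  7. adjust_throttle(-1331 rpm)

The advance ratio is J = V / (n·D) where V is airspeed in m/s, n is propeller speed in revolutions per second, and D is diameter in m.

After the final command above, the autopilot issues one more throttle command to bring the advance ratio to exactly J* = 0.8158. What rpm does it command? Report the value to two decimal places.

set_propeller: D = 3.622 m, P = 3.758 m (p = P/D = 1.037548); state ← (V=0, rpm=0)
set_airspeed(64.94): V ← 64.94 m/s
set_airspeed(89.15): V ← 89.15 m/s
throttle_to(1215): rpm ← 1215
adjust_throttle(+508): rpm ← 1215 +508 = 1723
throttle_to(8606): rpm ← 8606
adjust_throttle(-1331): rpm ← 8606 -1331 = 7275
final state: V = 89.15 m/s, rpm = 7275 → n = rpm/60 = 121.250000 rev/s
target J* = 0.8158; solve J* = V/(n·D) for n: n = V/(J*·D) = 89.15/(0.8158 × 3.622) = 30.170965 rev/s
rpm = 60·n = 1810.257898

rpm = 1810.26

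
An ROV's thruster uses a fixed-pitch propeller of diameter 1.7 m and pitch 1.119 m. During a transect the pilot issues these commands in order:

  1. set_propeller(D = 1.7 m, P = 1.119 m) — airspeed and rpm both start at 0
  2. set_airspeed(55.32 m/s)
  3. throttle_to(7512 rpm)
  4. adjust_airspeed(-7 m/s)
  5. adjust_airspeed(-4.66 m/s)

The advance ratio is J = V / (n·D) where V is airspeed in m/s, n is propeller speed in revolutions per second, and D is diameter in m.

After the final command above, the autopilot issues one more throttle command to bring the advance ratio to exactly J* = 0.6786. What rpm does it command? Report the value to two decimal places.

rpm = 2270.77

set_propeller: D = 1.7 m, P = 1.119 m (p = P/D = 0.658235); state ← (V=0, rpm=0)
set_airspeed(55.32): V ← 55.32 m/s
throttle_to(7512): rpm ← 7512
adjust_airspeed(-7): V ← 55.32 -7 = 48.32 m/s
adjust_airspeed(-4.66): V ← 48.32 -4.66 = 43.66 m/s
final state: V = 43.66 m/s, rpm = 7512 → n = rpm/60 = 125.200000 rev/s
target J* = 0.6786; solve J* = V/(n·D) for n: n = V/(J*·D) = 43.66/(0.6786 × 1.7) = 37.846084 rev/s
rpm = 60·n = 2270.765070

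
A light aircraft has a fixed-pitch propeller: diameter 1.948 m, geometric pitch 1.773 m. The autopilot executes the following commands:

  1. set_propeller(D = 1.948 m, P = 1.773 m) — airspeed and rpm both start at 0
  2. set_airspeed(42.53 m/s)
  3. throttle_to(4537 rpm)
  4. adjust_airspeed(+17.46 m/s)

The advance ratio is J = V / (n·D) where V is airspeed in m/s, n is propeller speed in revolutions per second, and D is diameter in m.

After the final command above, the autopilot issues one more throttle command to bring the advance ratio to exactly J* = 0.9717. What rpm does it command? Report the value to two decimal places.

set_propeller: D = 1.948 m, P = 1.773 m (p = P/D = 0.910164); state ← (V=0, rpm=0)
set_airspeed(42.53): V ← 42.53 m/s
throttle_to(4537): rpm ← 4537
adjust_airspeed(+17.46): V ← 42.53 +17.46 = 59.99 m/s
final state: V = 59.99 m/s, rpm = 4537 → n = rpm/60 = 75.616667 rev/s
target J* = 0.9717; solve J* = V/(n·D) for n: n = V/(J*·D) = 59.99/(0.9717 × 1.948) = 31.692588 rev/s
rpm = 60·n = 1901.555288

rpm = 1901.56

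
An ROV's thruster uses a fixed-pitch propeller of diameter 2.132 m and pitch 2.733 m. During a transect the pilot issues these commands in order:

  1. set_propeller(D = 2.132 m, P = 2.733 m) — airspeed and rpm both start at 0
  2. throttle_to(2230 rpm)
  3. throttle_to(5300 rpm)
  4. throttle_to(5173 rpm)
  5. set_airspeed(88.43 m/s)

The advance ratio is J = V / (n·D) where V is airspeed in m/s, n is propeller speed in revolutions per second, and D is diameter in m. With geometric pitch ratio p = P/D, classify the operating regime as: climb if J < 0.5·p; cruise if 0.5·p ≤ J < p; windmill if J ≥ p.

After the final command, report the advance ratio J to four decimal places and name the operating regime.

set_propeller: D = 2.132 m, P = 2.733 m (p = P/D = 1.281895); state ← (V=0, rpm=0)
throttle_to(2230): rpm ← 2230
throttle_to(5300): rpm ← 5300
throttle_to(5173): rpm ← 5173
set_airspeed(88.43): V ← 88.43 m/s
final state: V = 88.43 m/s, rpm = 5173 → n = rpm/60 = 86.216667 rev/s
J = V / (n·D) = 88.43 / (86.216667 × 2.132) = 0.481084
regime bands: climb J<0.6409 | cruise [0.6409, 1.2819) | windmill J≥1.2819
J = 0.4811 → climb

J = 0.4811, regime = climb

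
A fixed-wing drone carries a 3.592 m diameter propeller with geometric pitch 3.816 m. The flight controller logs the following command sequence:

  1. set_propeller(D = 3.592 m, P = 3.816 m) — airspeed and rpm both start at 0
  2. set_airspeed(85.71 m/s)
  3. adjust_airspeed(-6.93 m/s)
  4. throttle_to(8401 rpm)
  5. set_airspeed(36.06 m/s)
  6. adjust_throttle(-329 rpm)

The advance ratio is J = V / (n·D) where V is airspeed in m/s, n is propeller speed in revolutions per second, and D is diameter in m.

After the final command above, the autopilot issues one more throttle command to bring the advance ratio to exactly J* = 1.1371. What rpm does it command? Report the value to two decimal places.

rpm = 529.71

set_propeller: D = 3.592 m, P = 3.816 m (p = P/D = 1.062361); state ← (V=0, rpm=0)
set_airspeed(85.71): V ← 85.71 m/s
adjust_airspeed(-6.93): V ← 85.71 -6.93 = 78.78 m/s
throttle_to(8401): rpm ← 8401
set_airspeed(36.06): V ← 36.06 m/s
adjust_throttle(-329): rpm ← 8401 -329 = 8072
final state: V = 36.06 m/s, rpm = 8072 → n = rpm/60 = 134.533333 rev/s
target J* = 1.1371; solve J* = V/(n·D) for n: n = V/(J*·D) = 36.06/(1.1371 × 3.592) = 8.828578 rev/s
rpm = 60·n = 529.714651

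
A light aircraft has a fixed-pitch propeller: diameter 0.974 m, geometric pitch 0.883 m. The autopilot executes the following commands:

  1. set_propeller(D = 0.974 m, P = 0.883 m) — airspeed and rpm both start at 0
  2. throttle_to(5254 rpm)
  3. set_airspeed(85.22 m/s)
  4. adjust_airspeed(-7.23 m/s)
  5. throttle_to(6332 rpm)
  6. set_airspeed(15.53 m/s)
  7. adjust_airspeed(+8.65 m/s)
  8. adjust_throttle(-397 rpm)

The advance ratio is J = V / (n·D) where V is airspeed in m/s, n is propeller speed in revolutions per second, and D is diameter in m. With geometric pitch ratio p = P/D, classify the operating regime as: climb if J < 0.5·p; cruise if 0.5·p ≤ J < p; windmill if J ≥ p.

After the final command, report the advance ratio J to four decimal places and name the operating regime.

J = 0.2510, regime = climb

set_propeller: D = 0.974 m, P = 0.883 m (p = P/D = 0.906571); state ← (V=0, rpm=0)
throttle_to(5254): rpm ← 5254
set_airspeed(85.22): V ← 85.22 m/s
adjust_airspeed(-7.23): V ← 85.22 -7.23 = 77.99 m/s
throttle_to(6332): rpm ← 6332
set_airspeed(15.53): V ← 15.53 m/s
adjust_airspeed(+8.65): V ← 15.53 +8.65 = 24.18 m/s
adjust_throttle(-397): rpm ← 6332 -397 = 5935
final state: V = 24.18 m/s, rpm = 5935 → n = rpm/60 = 98.916667 rev/s
J = V / (n·D) = 24.18 / (98.916667 × 0.974) = 0.250973
regime bands: climb J<0.4533 | cruise [0.4533, 0.9066) | windmill J≥0.9066
J = 0.2510 → climb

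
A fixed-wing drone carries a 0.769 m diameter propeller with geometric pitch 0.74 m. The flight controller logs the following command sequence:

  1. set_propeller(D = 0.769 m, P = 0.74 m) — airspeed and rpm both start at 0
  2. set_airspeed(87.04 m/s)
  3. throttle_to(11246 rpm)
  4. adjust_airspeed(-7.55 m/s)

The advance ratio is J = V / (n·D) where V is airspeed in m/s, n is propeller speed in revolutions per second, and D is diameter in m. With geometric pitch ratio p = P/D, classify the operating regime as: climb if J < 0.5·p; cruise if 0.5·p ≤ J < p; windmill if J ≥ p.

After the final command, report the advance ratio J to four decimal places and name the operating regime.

J = 0.5515, regime = cruise

set_propeller: D = 0.769 m, P = 0.74 m (p = P/D = 0.962289); state ← (V=0, rpm=0)
set_airspeed(87.04): V ← 87.04 m/s
throttle_to(11246): rpm ← 11246
adjust_airspeed(-7.55): V ← 87.04 -7.55 = 79.49 m/s
final state: V = 79.49 m/s, rpm = 11246 → n = rpm/60 = 187.433333 rev/s
J = V / (n·D) = 79.49 / (187.433333 × 0.769) = 0.551492
regime bands: climb J<0.4811 | cruise [0.4811, 0.9623) | windmill J≥0.9623
J = 0.5515 → cruise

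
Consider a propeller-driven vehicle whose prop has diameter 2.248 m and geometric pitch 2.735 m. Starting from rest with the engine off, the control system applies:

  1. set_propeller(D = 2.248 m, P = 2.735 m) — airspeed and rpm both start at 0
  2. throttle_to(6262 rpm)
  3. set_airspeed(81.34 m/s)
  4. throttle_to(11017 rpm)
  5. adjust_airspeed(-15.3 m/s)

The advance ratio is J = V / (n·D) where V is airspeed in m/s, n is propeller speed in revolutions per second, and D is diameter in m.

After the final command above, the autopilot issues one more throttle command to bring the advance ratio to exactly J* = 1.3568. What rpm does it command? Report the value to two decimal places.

rpm = 1299.11

set_propeller: D = 2.248 m, P = 2.735 m (p = P/D = 1.216637); state ← (V=0, rpm=0)
throttle_to(6262): rpm ← 6262
set_airspeed(81.34): V ← 81.34 m/s
throttle_to(11017): rpm ← 11017
adjust_airspeed(-15.3): V ← 81.34 -15.3 = 66.04 m/s
final state: V = 66.04 m/s, rpm = 11017 → n = rpm/60 = 183.616667 rev/s
target J* = 1.3568; solve J* = V/(n·D) for n: n = V/(J*·D) = 66.04/(1.3568 × 2.248) = 21.651846 rev/s
rpm = 60·n = 1299.110740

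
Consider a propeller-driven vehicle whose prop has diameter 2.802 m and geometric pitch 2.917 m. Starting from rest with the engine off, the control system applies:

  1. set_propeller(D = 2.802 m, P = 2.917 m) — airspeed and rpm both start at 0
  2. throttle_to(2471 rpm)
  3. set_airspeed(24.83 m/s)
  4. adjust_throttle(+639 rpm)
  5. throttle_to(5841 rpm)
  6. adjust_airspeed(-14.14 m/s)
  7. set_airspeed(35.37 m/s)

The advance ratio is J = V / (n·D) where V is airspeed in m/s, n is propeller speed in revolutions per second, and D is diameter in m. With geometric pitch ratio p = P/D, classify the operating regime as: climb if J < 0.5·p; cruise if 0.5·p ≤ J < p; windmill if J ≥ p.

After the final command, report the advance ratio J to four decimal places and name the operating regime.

set_propeller: D = 2.802 m, P = 2.917 m (p = P/D = 1.041042); state ← (V=0, rpm=0)
throttle_to(2471): rpm ← 2471
set_airspeed(24.83): V ← 24.83 m/s
adjust_throttle(+639): rpm ← 2471 +639 = 3110
throttle_to(5841): rpm ← 5841
adjust_airspeed(-14.14): V ← 24.83 -14.14 = 10.69 m/s
set_airspeed(35.37): V ← 35.37 m/s
final state: V = 35.37 m/s, rpm = 5841 → n = rpm/60 = 97.350000 rev/s
J = V / (n·D) = 35.37 / (97.350000 × 2.802) = 0.129667
regime bands: climb J<0.5205 | cruise [0.5205, 1.0410) | windmill J≥1.0410
J = 0.1297 → climb

J = 0.1297, regime = climb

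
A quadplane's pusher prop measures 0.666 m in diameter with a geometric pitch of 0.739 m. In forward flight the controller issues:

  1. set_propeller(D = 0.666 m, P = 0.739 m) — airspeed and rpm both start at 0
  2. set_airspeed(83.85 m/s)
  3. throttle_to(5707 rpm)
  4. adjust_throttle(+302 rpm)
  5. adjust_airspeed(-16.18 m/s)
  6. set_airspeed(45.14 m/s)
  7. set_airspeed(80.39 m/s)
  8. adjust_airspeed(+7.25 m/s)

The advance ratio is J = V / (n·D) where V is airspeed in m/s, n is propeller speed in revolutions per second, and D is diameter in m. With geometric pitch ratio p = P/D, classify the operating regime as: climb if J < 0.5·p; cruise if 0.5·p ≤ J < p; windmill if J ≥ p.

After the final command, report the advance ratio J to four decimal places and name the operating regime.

set_propeller: D = 0.666 m, P = 0.739 m (p = P/D = 1.109610); state ← (V=0, rpm=0)
set_airspeed(83.85): V ← 83.85 m/s
throttle_to(5707): rpm ← 5707
adjust_throttle(+302): rpm ← 5707 +302 = 6009
adjust_airspeed(-16.18): V ← 83.85 -16.18 = 67.67 m/s
set_airspeed(45.14): V ← 45.14 m/s
set_airspeed(80.39): V ← 80.39 m/s
adjust_airspeed(+7.25): V ← 80.39 +7.25 = 87.64 m/s
final state: V = 87.64 m/s, rpm = 6009 → n = rpm/60 = 100.150000 rev/s
J = V / (n·D) = 87.64 / (100.150000 × 0.666) = 1.313945
regime bands: climb J<0.5548 | cruise [0.5548, 1.1096) | windmill J≥1.1096
J = 1.3139 → windmill

J = 1.3139, regime = windmill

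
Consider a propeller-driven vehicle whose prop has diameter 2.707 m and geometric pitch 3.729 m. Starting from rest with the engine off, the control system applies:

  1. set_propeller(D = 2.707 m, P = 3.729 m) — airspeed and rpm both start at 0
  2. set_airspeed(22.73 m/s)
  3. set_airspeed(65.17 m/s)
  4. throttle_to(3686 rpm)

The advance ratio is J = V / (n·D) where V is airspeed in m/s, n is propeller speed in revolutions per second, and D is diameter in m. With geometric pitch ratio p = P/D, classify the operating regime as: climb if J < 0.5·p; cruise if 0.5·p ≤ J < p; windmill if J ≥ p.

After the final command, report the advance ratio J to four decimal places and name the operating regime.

set_propeller: D = 2.707 m, P = 3.729 m (p = P/D = 1.377540); state ← (V=0, rpm=0)
set_airspeed(22.73): V ← 22.73 m/s
set_airspeed(65.17): V ← 65.17 m/s
throttle_to(3686): rpm ← 3686
final state: V = 65.17 m/s, rpm = 3686 → n = rpm/60 = 61.433333 rev/s
J = V / (n·D) = 65.17 / (61.433333 × 2.707) = 0.391882
regime bands: climb J<0.6888 | cruise [0.6888, 1.3775) | windmill J≥1.3775
J = 0.3919 → climb

J = 0.3919, regime = climb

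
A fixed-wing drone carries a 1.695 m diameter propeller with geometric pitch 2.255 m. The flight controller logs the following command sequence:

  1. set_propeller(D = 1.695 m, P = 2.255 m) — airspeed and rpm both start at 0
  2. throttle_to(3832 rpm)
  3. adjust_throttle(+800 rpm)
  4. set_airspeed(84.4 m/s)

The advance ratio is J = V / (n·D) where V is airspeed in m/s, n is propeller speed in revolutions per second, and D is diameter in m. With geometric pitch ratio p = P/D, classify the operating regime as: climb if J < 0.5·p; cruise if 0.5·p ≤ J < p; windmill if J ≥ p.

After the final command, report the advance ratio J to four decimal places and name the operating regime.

J = 0.6450, regime = climb

set_propeller: D = 1.695 m, P = 2.255 m (p = P/D = 1.330383); state ← (V=0, rpm=0)
throttle_to(3832): rpm ← 3832
adjust_throttle(+800): rpm ← 3832 +800 = 4632
set_airspeed(84.4): V ← 84.4 m/s
final state: V = 84.4 m/s, rpm = 4632 → n = rpm/60 = 77.200000 rev/s
J = V / (n·D) = 84.4 / (77.200000 × 1.695) = 0.644994
regime bands: climb J<0.6652 | cruise [0.6652, 1.3304) | windmill J≥1.3304
J = 0.6450 → climb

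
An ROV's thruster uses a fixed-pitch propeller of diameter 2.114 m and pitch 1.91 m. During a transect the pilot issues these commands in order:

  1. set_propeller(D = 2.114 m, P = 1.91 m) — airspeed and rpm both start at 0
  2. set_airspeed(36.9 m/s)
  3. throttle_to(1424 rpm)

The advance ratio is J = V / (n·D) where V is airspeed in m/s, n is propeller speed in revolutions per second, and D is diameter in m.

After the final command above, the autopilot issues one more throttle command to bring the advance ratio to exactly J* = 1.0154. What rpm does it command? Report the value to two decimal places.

set_propeller: D = 2.114 m, P = 1.91 m (p = P/D = 0.903500); state ← (V=0, rpm=0)
set_airspeed(36.9): V ← 36.9 m/s
throttle_to(1424): rpm ← 1424
final state: V = 36.9 m/s, rpm = 1424 → n = rpm/60 = 23.733333 rev/s
target J* = 1.0154; solve J* = V/(n·D) for n: n = V/(J*·D) = 36.9/(1.0154 × 2.114) = 17.190330 rev/s
rpm = 60·n = 1031.419824

rpm = 1031.42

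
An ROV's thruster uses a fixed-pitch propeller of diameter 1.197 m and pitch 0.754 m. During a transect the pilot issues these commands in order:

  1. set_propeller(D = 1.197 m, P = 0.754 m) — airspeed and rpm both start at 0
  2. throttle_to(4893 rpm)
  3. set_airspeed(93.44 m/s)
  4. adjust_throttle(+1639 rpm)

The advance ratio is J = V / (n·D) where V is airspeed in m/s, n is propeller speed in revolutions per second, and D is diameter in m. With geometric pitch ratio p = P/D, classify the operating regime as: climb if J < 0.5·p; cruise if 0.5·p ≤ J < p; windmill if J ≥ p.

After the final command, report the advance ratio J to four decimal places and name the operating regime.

set_propeller: D = 1.197 m, P = 0.754 m (p = P/D = 0.629908); state ← (V=0, rpm=0)
throttle_to(4893): rpm ← 4893
set_airspeed(93.44): V ← 93.44 m/s
adjust_throttle(+1639): rpm ← 4893 +1639 = 6532
final state: V = 93.44 m/s, rpm = 6532 → n = rpm/60 = 108.866667 rev/s
J = V / (n·D) = 93.44 / (108.866667 × 1.197) = 0.717041
regime bands: climb J<0.3150 | cruise [0.3150, 0.6299) | windmill J≥0.6299
J = 0.7170 → windmill

J = 0.7170, regime = windmill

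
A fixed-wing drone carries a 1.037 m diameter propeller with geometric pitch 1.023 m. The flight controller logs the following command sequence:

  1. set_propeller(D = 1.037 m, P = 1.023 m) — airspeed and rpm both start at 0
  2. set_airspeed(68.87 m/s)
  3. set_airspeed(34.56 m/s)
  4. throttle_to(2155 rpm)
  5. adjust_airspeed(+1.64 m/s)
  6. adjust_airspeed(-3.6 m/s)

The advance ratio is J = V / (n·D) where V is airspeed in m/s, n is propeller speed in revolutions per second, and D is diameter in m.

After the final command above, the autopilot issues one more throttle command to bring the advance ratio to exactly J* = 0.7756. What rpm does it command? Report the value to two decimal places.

rpm = 2431.94

set_propeller: D = 1.037 m, P = 1.023 m (p = P/D = 0.986500); state ← (V=0, rpm=0)
set_airspeed(68.87): V ← 68.87 m/s
set_airspeed(34.56): V ← 34.56 m/s
throttle_to(2155): rpm ← 2155
adjust_airspeed(+1.64): V ← 34.56 +1.64 = 36.2 m/s
adjust_airspeed(-3.6): V ← 36.2 -3.6 = 32.6 m/s
final state: V = 32.6 m/s, rpm = 2155 → n = rpm/60 = 35.916667 rev/s
target J* = 0.7756; solve J* = V/(n·D) for n: n = V/(J*·D) = 32.6/(0.7756 × 1.037) = 40.532281 rev/s
rpm = 60·n = 2431.936851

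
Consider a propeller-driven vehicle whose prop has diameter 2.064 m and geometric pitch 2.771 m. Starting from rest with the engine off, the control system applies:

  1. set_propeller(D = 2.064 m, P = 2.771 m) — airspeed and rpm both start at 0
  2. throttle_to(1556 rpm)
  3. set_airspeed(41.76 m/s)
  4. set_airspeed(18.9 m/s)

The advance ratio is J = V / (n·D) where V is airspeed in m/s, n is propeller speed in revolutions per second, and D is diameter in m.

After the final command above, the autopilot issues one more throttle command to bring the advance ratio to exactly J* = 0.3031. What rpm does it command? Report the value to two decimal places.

set_propeller: D = 2.064 m, P = 2.771 m (p = P/D = 1.342539); state ← (V=0, rpm=0)
throttle_to(1556): rpm ← 1556
set_airspeed(41.76): V ← 41.76 m/s
set_airspeed(18.9): V ← 18.9 m/s
final state: V = 18.9 m/s, rpm = 1556 → n = rpm/60 = 25.933333 rev/s
target J* = 0.3031; solve J* = V/(n·D) for n: n = V/(J*·D) = 18.9/(0.3031 × 2.064) = 30.211075 rev/s
rpm = 60·n = 1812.664483

rpm = 1812.66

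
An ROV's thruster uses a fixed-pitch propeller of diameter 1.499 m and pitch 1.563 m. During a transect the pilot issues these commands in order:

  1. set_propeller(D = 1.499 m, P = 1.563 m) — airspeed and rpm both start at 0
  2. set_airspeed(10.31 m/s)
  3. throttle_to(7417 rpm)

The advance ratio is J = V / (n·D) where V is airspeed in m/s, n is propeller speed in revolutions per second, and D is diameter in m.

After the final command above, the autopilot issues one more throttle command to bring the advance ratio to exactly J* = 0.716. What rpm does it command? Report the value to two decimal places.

set_propeller: D = 1.499 m, P = 1.563 m (p = P/D = 1.042695); state ← (V=0, rpm=0)
set_airspeed(10.31): V ← 10.31 m/s
throttle_to(7417): rpm ← 7417
final state: V = 10.31 m/s, rpm = 7417 → n = rpm/60 = 123.616667 rev/s
target J* = 0.716; solve J* = V/(n·D) for n: n = V/(J*·D) = 10.31/(0.716 × 1.499) = 9.606032 rev/s
rpm = 60·n = 576.361895

rpm = 576.36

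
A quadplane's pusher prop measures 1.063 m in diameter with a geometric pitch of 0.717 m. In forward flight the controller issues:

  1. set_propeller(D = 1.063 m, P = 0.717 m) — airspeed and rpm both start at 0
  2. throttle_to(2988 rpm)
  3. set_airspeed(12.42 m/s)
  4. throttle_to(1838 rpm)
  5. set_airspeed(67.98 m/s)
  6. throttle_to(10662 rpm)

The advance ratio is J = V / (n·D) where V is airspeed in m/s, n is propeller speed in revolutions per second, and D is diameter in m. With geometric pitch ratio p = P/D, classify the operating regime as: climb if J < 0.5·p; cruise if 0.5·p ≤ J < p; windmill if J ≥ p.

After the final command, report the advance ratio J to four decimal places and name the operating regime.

J = 0.3599, regime = cruise

set_propeller: D = 1.063 m, P = 0.717 m (p = P/D = 0.674506); state ← (V=0, rpm=0)
throttle_to(2988): rpm ← 2988
set_airspeed(12.42): V ← 12.42 m/s
throttle_to(1838): rpm ← 1838
set_airspeed(67.98): V ← 67.98 m/s
throttle_to(10662): rpm ← 10662
final state: V = 67.98 m/s, rpm = 10662 → n = rpm/60 = 177.700000 rev/s
J = V / (n·D) = 67.98 / (177.700000 × 1.063) = 0.359882
regime bands: climb J<0.3373 | cruise [0.3373, 0.6745) | windmill J≥0.6745
J = 0.3599 → cruise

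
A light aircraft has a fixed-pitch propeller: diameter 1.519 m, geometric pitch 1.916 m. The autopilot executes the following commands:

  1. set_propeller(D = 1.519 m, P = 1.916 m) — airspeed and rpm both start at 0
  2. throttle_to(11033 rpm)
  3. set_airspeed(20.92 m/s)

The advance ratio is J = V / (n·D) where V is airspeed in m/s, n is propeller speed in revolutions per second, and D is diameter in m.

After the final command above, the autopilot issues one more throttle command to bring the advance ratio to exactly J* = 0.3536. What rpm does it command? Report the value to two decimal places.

set_propeller: D = 1.519 m, P = 1.916 m (p = P/D = 1.261356); state ← (V=0, rpm=0)
throttle_to(11033): rpm ← 11033
set_airspeed(20.92): V ← 20.92 m/s
final state: V = 20.92 m/s, rpm = 11033 → n = rpm/60 = 183.883333 rev/s
target J* = 0.3536; solve J* = V/(n·D) for n: n = V/(J*·D) = 20.92/(0.3536 × 1.519) = 38.948582 rev/s
rpm = 60·n = 2336.914915

rpm = 2336.91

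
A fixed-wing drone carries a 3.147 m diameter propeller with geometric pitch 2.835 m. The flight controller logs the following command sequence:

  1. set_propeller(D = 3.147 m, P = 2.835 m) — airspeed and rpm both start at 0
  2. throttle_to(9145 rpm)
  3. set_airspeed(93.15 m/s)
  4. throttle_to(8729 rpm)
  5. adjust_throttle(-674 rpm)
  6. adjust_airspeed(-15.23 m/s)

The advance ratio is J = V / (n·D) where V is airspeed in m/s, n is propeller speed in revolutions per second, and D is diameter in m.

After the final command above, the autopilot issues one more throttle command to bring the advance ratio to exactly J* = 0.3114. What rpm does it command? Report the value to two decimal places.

rpm = 4770.73

set_propeller: D = 3.147 m, P = 2.835 m (p = P/D = 0.900858); state ← (V=0, rpm=0)
throttle_to(9145): rpm ← 9145
set_airspeed(93.15): V ← 93.15 m/s
throttle_to(8729): rpm ← 8729
adjust_throttle(-674): rpm ← 8729 -674 = 8055
adjust_airspeed(-15.23): V ← 93.15 -15.23 = 77.92 m/s
final state: V = 77.92 m/s, rpm = 8055 → n = rpm/60 = 134.250000 rev/s
target J* = 0.3114; solve J* = V/(n·D) for n: n = V/(J*·D) = 77.92/(0.3114 × 3.147) = 79.512168 rev/s
rpm = 60·n = 4770.730053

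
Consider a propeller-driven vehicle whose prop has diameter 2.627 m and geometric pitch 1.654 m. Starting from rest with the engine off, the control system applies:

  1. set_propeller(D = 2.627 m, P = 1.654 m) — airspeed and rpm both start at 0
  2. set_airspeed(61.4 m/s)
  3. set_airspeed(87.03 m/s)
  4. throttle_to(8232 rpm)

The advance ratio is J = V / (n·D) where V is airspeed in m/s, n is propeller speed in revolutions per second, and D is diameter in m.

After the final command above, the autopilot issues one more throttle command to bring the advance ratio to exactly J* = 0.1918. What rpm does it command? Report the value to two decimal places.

set_propeller: D = 2.627 m, P = 1.654 m (p = P/D = 0.629616); state ← (V=0, rpm=0)
set_airspeed(61.4): V ← 61.4 m/s
set_airspeed(87.03): V ← 87.03 m/s
throttle_to(8232): rpm ← 8232
final state: V = 87.03 m/s, rpm = 8232 → n = rpm/60 = 137.200000 rev/s
target J* = 0.1918; solve J* = V/(n·D) for n: n = V/(J*·D) = 87.03/(0.1918 × 2.627) = 172.727031 rev/s
rpm = 60·n = 10363.621857

rpm = 10363.62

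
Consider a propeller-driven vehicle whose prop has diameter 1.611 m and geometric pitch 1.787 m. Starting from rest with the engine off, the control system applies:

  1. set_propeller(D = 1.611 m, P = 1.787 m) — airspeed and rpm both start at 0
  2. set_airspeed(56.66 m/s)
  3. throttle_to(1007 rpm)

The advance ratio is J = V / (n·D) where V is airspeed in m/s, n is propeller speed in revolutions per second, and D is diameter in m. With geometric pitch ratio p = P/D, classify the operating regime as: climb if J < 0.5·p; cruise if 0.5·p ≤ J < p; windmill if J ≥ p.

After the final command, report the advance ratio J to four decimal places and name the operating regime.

J = 2.0956, regime = windmill

set_propeller: D = 1.611 m, P = 1.787 m (p = P/D = 1.109249); state ← (V=0, rpm=0)
set_airspeed(56.66): V ← 56.66 m/s
throttle_to(1007): rpm ← 1007
final state: V = 56.66 m/s, rpm = 1007 → n = rpm/60 = 16.783333 rev/s
J = V / (n·D) = 56.66 / (16.783333 × 1.611) = 2.095573
regime bands: climb J<0.5546 | cruise [0.5546, 1.1092) | windmill J≥1.1092
J = 2.0956 → windmill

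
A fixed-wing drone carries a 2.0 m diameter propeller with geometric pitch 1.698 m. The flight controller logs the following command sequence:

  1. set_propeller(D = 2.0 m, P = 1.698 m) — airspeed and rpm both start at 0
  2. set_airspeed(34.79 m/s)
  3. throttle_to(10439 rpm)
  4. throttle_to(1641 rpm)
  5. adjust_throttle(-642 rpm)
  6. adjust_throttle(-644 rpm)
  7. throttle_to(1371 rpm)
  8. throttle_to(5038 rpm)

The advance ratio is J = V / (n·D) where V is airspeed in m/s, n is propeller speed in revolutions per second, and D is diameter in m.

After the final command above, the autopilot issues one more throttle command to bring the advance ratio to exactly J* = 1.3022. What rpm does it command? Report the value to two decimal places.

set_propeller: D = 2.0 m, P = 1.698 m (p = P/D = 0.849000); state ← (V=0, rpm=0)
set_airspeed(34.79): V ← 34.79 m/s
throttle_to(10439): rpm ← 10439
throttle_to(1641): rpm ← 1641
adjust_throttle(-642): rpm ← 1641 -642 = 999
adjust_throttle(-644): rpm ← 999 -644 = 355
throttle_to(1371): rpm ← 1371
throttle_to(5038): rpm ← 5038
final state: V = 34.79 m/s, rpm = 5038 → n = rpm/60 = 83.966667 rev/s
target J* = 1.3022; solve J* = V/(n·D) for n: n = V/(J*·D) = 34.79/(1.3022 × 2.0) = 13.358163 rev/s
rpm = 60·n = 801.489787

rpm = 801.49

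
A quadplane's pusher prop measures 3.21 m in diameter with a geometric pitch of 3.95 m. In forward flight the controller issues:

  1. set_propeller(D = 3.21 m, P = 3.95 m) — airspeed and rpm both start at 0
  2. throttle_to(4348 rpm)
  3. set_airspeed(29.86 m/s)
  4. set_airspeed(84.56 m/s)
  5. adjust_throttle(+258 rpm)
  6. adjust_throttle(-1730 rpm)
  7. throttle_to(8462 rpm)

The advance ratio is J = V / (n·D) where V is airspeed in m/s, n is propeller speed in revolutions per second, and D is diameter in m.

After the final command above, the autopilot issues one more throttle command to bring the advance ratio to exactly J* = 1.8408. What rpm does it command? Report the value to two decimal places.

rpm = 858.63

set_propeller: D = 3.21 m, P = 3.95 m (p = P/D = 1.230530); state ← (V=0, rpm=0)
throttle_to(4348): rpm ← 4348
set_airspeed(29.86): V ← 29.86 m/s
set_airspeed(84.56): V ← 84.56 m/s
adjust_throttle(+258): rpm ← 4348 +258 = 4606
adjust_throttle(-1730): rpm ← 4606 -1730 = 2876
throttle_to(8462): rpm ← 8462
final state: V = 84.56 m/s, rpm = 8462 → n = rpm/60 = 141.033333 rev/s
target J* = 1.8408; solve J* = V/(n·D) for n: n = V/(J*·D) = 84.56/(1.8408 × 3.21) = 14.310452 rev/s
rpm = 60·n = 858.627090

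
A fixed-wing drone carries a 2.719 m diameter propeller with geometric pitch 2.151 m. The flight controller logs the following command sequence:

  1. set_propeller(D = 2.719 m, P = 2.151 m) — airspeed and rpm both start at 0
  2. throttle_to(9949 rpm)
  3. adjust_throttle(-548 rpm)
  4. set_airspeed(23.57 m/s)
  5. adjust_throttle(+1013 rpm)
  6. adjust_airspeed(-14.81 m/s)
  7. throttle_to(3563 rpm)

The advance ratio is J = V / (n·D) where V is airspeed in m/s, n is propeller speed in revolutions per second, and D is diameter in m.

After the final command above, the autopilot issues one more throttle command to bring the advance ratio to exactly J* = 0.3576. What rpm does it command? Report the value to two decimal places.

set_propeller: D = 2.719 m, P = 2.151 m (p = P/D = 0.791100); state ← (V=0, rpm=0)
throttle_to(9949): rpm ← 9949
adjust_throttle(-548): rpm ← 9949 -548 = 9401
set_airspeed(23.57): V ← 23.57 m/s
adjust_throttle(+1013): rpm ← 9401 +1013 = 10414
adjust_airspeed(-14.81): V ← 23.57 -14.81 = 8.76 m/s
throttle_to(3563): rpm ← 3563
final state: V = 8.76 m/s, rpm = 3563 → n = rpm/60 = 59.383333 rev/s
target J* = 0.3576; solve J* = V/(n·D) for n: n = V/(J*·D) = 8.76/(0.3576 × 2.719) = 9.009432 rev/s
rpm = 60·n = 540.565891

rpm = 540.57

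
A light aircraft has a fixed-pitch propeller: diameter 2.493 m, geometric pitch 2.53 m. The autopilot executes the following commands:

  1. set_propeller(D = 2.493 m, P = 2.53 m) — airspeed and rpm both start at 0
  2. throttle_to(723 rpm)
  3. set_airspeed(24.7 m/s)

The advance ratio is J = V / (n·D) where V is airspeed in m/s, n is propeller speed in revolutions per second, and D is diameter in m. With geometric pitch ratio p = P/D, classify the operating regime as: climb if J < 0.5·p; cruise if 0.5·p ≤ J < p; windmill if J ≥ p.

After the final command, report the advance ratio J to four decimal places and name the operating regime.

J = 0.8222, regime = cruise

set_propeller: D = 2.493 m, P = 2.53 m (p = P/D = 1.014842); state ← (V=0, rpm=0)
throttle_to(723): rpm ← 723
set_airspeed(24.7): V ← 24.7 m/s
final state: V = 24.7 m/s, rpm = 723 → n = rpm/60 = 12.050000 rev/s
J = V / (n·D) = 24.7 / (12.050000 × 2.493) = 0.822219
regime bands: climb J<0.5074 | cruise [0.5074, 1.0148) | windmill J≥1.0148
J = 0.8222 → cruise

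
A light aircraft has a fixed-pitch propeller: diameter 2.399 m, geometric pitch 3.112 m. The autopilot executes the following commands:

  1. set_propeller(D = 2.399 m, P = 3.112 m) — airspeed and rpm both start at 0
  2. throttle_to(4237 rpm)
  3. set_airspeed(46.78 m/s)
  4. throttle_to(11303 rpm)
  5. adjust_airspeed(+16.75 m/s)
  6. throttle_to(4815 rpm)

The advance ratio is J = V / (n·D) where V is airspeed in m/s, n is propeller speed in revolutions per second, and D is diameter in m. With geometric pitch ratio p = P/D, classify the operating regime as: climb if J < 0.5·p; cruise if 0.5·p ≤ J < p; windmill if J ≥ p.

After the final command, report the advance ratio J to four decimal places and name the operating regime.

J = 0.3300, regime = climb

set_propeller: D = 2.399 m, P = 3.112 m (p = P/D = 1.297207); state ← (V=0, rpm=0)
throttle_to(4237): rpm ← 4237
set_airspeed(46.78): V ← 46.78 m/s
throttle_to(11303): rpm ← 11303
adjust_airspeed(+16.75): V ← 46.78 +16.75 = 63.53 m/s
throttle_to(4815): rpm ← 4815
final state: V = 63.53 m/s, rpm = 4815 → n = rpm/60 = 80.250000 rev/s
J = V / (n·D) = 63.53 / (80.250000 × 2.399) = 0.329992
regime bands: climb J<0.6486 | cruise [0.6486, 1.2972) | windmill J≥1.2972
J = 0.3300 → climb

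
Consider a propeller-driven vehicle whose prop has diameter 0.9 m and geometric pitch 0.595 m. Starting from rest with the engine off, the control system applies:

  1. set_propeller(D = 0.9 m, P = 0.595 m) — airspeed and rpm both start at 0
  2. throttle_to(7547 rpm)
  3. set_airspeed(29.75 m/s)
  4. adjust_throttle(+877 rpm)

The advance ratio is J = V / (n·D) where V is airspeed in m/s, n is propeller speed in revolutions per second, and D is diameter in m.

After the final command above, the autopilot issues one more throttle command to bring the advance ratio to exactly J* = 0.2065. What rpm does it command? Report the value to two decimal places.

set_propeller: D = 0.9 m, P = 0.595 m (p = P/D = 0.661111); state ← (V=0, rpm=0)
throttle_to(7547): rpm ← 7547
set_airspeed(29.75): V ← 29.75 m/s
adjust_throttle(+877): rpm ← 7547 +877 = 8424
final state: V = 29.75 m/s, rpm = 8424 → n = rpm/60 = 140.400000 rev/s
target J* = 0.2065; solve J* = V/(n·D) for n: n = V/(J*·D) = 29.75/(0.2065 × 0.9) = 160.075330 rev/s
rpm = 60·n = 9604.519774

rpm = 9604.52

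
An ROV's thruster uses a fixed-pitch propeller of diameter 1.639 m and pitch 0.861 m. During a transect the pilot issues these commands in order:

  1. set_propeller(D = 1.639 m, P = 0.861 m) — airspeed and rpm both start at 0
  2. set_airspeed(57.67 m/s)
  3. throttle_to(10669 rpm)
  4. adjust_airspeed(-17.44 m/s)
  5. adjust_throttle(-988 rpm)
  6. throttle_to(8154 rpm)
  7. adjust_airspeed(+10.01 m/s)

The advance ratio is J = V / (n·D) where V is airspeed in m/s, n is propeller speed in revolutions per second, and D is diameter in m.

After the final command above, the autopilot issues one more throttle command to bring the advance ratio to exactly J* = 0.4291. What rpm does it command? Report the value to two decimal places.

set_propeller: D = 1.639 m, P = 0.861 m (p = P/D = 0.525320); state ← (V=0, rpm=0)
set_airspeed(57.67): V ← 57.67 m/s
throttle_to(10669): rpm ← 10669
adjust_airspeed(-17.44): V ← 57.67 -17.44 = 40.23 m/s
adjust_throttle(-988): rpm ← 10669 -988 = 9681
throttle_to(8154): rpm ← 8154
adjust_airspeed(+10.01): V ← 40.23 +10.01 = 50.24 m/s
final state: V = 50.24 m/s, rpm = 8154 → n = rpm/60 = 135.900000 rev/s
target J* = 0.4291; solve J* = V/(n·D) for n: n = V/(J*·D) = 50.24/(0.4291 × 1.639) = 71.435183 rev/s
rpm = 60·n = 4286.110990

rpm = 4286.11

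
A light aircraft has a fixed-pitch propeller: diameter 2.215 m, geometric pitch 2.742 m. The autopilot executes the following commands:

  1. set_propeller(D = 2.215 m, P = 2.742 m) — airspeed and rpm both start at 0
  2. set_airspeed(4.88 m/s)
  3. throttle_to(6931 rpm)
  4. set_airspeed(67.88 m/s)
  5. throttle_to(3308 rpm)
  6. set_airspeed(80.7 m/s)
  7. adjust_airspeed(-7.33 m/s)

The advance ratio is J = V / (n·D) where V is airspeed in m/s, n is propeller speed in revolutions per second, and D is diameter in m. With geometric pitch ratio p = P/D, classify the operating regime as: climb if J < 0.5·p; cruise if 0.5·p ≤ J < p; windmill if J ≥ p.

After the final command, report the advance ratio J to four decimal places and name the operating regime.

J = 0.6008, regime = climb

set_propeller: D = 2.215 m, P = 2.742 m (p = P/D = 1.237923); state ← (V=0, rpm=0)
set_airspeed(4.88): V ← 4.88 m/s
throttle_to(6931): rpm ← 6931
set_airspeed(67.88): V ← 67.88 m/s
throttle_to(3308): rpm ← 3308
set_airspeed(80.7): V ← 80.7 m/s
adjust_airspeed(-7.33): V ← 80.7 -7.33 = 73.37 m/s
final state: V = 73.37 m/s, rpm = 3308 → n = rpm/60 = 55.133333 rev/s
J = V / (n·D) = 73.37 / (55.133333 × 2.215) = 0.600801
regime bands: climb J<0.6190 | cruise [0.6190, 1.2379) | windmill J≥1.2379
J = 0.6008 → climb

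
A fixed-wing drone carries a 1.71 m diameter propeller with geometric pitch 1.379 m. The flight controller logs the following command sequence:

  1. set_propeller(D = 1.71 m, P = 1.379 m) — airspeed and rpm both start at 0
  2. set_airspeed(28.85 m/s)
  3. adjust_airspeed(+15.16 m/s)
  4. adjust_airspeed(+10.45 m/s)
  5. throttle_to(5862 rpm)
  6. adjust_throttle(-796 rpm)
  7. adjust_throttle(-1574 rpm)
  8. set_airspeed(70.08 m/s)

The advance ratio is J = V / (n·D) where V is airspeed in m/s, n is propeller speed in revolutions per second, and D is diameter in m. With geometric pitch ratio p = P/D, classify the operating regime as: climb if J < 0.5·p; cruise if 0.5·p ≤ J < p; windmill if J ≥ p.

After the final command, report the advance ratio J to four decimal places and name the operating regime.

J = 0.7042, regime = cruise

set_propeller: D = 1.71 m, P = 1.379 m (p = P/D = 0.806433); state ← (V=0, rpm=0)
set_airspeed(28.85): V ← 28.85 m/s
adjust_airspeed(+15.16): V ← 28.85 +15.16 = 44.01 m/s
adjust_airspeed(+10.45): V ← 44.01 +10.45 = 54.46 m/s
throttle_to(5862): rpm ← 5862
adjust_throttle(-796): rpm ← 5862 -796 = 5066
adjust_throttle(-1574): rpm ← 5066 -1574 = 3492
set_airspeed(70.08): V ← 70.08 m/s
final state: V = 70.08 m/s, rpm = 3492 → n = rpm/60 = 58.200000 rev/s
J = V / (n·D) = 70.08 / (58.200000 × 1.71) = 0.704166
regime bands: climb J<0.4032 | cruise [0.4032, 0.8064) | windmill J≥0.8064
J = 0.7042 → cruise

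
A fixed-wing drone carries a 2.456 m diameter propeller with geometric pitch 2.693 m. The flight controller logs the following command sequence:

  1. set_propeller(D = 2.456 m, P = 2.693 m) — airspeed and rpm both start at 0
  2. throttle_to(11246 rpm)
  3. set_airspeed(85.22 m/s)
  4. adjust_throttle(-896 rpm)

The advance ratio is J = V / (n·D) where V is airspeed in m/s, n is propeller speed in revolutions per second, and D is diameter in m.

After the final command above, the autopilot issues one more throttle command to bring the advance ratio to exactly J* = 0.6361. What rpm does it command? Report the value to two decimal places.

set_propeller: D = 2.456 m, P = 2.693 m (p = P/D = 1.096498); state ← (V=0, rpm=0)
throttle_to(11246): rpm ← 11246
set_airspeed(85.22): V ← 85.22 m/s
adjust_throttle(-896): rpm ← 11246 -896 = 10350
final state: V = 85.22 m/s, rpm = 10350 → n = rpm/60 = 172.500000 rev/s
target J* = 0.6361; solve J* = V/(n·D) for n: n = V/(J*·D) = 85.22/(0.6361 × 2.456) = 54.549123 rev/s
rpm = 60·n = 3272.947373

rpm = 3272.95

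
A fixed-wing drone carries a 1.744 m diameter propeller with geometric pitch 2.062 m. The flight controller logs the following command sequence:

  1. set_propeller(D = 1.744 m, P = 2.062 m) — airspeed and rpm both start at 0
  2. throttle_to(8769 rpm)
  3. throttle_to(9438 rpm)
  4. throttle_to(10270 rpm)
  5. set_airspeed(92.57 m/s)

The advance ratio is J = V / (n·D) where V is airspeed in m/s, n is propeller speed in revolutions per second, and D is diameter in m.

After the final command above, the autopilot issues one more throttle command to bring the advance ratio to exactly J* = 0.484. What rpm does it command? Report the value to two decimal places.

rpm = 6580.06

set_propeller: D = 1.744 m, P = 2.062 m (p = P/D = 1.182339); state ← (V=0, rpm=0)
throttle_to(8769): rpm ← 8769
throttle_to(9438): rpm ← 9438
throttle_to(10270): rpm ← 10270
set_airspeed(92.57): V ← 92.57 m/s
final state: V = 92.57 m/s, rpm = 10270 → n = rpm/60 = 171.166667 rev/s
target J* = 0.484; solve J* = V/(n·D) for n: n = V/(J*·D) = 92.57/(0.484 × 1.744) = 109.667621 rev/s
rpm = 60·n = 6580.057245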